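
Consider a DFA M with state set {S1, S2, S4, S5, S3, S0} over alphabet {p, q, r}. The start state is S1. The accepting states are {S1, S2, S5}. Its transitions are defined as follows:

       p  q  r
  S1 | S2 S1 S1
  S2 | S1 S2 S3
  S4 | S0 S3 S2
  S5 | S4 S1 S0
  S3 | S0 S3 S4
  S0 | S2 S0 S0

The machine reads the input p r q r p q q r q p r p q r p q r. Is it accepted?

No

S1 → S2 → S3 → S3 → S4 → S0 → S0 → S0 → S0 → S0 → S2 → S3 → S0 → S0 → S0 → S2 → S2 → S3
End state S3 is not accepting.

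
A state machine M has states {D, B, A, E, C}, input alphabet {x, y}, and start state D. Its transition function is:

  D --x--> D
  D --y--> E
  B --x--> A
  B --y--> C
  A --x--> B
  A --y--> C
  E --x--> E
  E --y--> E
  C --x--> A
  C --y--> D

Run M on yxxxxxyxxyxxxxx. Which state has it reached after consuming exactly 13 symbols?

Trace: D -y-> E -x-> E -x-> E -x-> E -x-> E -x-> E -y-> E -x-> E -x-> E -y-> E -x-> E -x-> E -x-> E
After 13 symbols: E.

E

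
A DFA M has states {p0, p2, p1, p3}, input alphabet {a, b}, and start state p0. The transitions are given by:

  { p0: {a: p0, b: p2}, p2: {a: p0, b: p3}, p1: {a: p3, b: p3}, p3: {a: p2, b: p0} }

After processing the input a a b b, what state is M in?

p3

Trace: p0 -a-> p0 -a-> p0 -b-> p2 -b-> p3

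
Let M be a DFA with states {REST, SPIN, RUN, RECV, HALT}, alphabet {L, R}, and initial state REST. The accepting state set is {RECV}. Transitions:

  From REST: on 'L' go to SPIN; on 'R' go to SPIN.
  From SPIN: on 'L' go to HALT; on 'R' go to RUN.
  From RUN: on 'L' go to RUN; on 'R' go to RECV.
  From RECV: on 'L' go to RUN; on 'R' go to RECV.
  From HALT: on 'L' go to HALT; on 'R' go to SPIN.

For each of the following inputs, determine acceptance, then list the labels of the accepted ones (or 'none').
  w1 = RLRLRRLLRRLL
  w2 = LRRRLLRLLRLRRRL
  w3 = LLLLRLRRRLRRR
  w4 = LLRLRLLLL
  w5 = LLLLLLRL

w3

w1: Trace: REST -R-> SPIN -L-> HALT -R-> SPIN -L-> HALT -R-> SPIN -R-> RUN -L-> RUN -L-> RUN -R-> RECV -R-> RECV -L-> RUN -L-> RUN  → end RUN, rejected
w2: Trace: REST -L-> SPIN -R-> RUN -R-> RECV -R-> RECV -L-> RUN -L-> RUN -R-> RECV -L-> RUN -L-> RUN -R-> RECV -L-> RUN -R-> RECV -R-> RECV -R-> RECV -L-> RUN  → end RUN, rejected
w3: Trace: REST -L-> SPIN -L-> HALT -L-> HALT -L-> HALT -R-> SPIN -L-> HALT -R-> SPIN -R-> RUN -R-> RECV -L-> RUN -R-> RECV -R-> RECV -R-> RECV  → end RECV, accepted
w4: Trace: REST -L-> SPIN -L-> HALT -R-> SPIN -L-> HALT -R-> SPIN -L-> HALT -L-> HALT -L-> HALT -L-> HALT  → end HALT, rejected
w5: Trace: REST -L-> SPIN -L-> HALT -L-> HALT -L-> HALT -L-> HALT -L-> HALT -R-> SPIN -L-> HALT  → end HALT, rejected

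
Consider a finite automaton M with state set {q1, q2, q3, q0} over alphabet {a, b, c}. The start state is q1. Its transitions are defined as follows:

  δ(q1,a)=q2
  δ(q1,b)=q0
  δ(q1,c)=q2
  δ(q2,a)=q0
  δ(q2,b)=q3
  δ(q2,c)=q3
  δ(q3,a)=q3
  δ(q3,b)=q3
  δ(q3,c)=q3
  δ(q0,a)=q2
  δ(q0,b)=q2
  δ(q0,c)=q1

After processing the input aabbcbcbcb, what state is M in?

q3

start at q1
read 'a': q1 → q2
read 'a': q2 → q0
read 'b': q0 → q2
read 'b': q2 → q3
read 'c': q3 → q3
read 'b': q3 → q3
read 'c': q3 → q3
read 'b': q3 → q3
read 'c': q3 → q3
read 'b': q3 → q3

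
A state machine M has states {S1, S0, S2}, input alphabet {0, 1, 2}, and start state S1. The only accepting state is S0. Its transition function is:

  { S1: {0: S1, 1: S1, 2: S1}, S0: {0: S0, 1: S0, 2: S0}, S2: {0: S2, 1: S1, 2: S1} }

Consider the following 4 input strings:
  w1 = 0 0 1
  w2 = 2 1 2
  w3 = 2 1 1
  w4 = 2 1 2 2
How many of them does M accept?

w1:
  start at S1
  read '0': S1 → S1
  read '0': S1 → S1
  read '1': S1 → S1
  end S1, rejected
w2:
  start at S1
  read '2': S1 → S1
  read '1': S1 → S1
  read '2': S1 → S1
  end S1, rejected
w3:
  start at S1
  read '2': S1 → S1
  read '1': S1 → S1
  read '1': S1 → S1
  end S1, rejected
w4:
  start at S1
  read '2': S1 → S1
  read '1': S1 → S1
  read '2': S1 → S1
  read '2': S1 → S1
  end S1, rejected

0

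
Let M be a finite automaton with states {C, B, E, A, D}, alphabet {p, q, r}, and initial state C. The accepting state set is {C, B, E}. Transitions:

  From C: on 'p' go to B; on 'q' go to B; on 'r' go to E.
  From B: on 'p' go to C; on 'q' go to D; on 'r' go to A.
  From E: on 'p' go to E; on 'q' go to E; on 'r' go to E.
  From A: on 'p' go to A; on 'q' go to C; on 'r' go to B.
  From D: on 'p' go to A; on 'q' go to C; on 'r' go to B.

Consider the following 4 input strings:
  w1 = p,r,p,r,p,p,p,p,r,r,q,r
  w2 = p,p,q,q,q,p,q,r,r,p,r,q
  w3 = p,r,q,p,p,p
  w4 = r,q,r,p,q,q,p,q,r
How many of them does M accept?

3

w1:
  start at C
  read 'p': C → B
  read 'r': B → A
  read 'p': A → A
  read 'r': A → B
  read 'p': B → C
  read 'p': C → B
  read 'p': B → C
  read 'p': C → B
  read 'r': B → A
  read 'r': A → B
  read 'q': B → D
  read 'r': D → B
  end B, accepted
w2:
  start at C
  read 'p': C → B
  read 'p': B → C
  read 'q': C → B
  read 'q': B → D
  read 'q': D → C
  read 'p': C → B
  read 'q': B → D
  read 'r': D → B
  read 'r': B → A
  read 'p': A → A
  read 'r': A → B
  read 'q': B → D
  end D, rejected
w3:
  start at C
  read 'p': C → B
  read 'r': B → A
  read 'q': A → C
  read 'p': C → B
  read 'p': B → C
  read 'p': C → B
  end B, accepted
w4:
  start at C
  read 'r': C → E
  read 'q': E → E
  read 'r': E → E
  read 'p': E → E
  read 'q': E → E
  read 'q': E → E
  read 'p': E → E
  read 'q': E → E
  read 'r': E → E
  end E, accepted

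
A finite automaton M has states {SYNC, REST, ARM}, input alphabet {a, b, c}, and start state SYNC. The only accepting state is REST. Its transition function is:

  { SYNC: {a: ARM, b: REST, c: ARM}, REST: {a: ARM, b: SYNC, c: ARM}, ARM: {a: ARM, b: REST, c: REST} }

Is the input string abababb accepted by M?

No

SYNC → ARM → REST → ARM → REST → ARM → REST → SYNC
End state SYNC is not accepting.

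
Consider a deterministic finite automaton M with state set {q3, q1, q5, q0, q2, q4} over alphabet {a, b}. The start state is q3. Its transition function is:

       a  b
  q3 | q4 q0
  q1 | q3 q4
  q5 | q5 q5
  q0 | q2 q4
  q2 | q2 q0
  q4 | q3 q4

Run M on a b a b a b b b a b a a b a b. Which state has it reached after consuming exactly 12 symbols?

start at q3
read 'a': q3 → q4
read 'b': q4 → q4
read 'a': q4 → q3
read 'b': q3 → q0
read 'a': q0 → q2
read 'b': q2 → q0
read 'b': q0 → q4
read 'b': q4 → q4
read 'a': q4 → q3
read 'b': q3 → q0
read 'a': q0 → q2
read 'a': q2 → q2
After 12 symbols: q2.

q2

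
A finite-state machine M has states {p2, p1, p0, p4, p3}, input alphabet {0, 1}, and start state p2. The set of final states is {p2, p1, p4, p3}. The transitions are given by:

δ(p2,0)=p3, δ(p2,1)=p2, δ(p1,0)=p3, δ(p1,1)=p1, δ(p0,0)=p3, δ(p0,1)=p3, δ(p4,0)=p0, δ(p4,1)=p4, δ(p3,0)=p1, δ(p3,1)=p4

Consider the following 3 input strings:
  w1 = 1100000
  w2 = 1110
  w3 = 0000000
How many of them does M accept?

w1: p2 → p2 → p2 → p3 → p1 → p3 → p1 → p3  → end p3, accepted
w2: p2 → p2 → p2 → p2 → p3  → end p3, accepted
w3: p2 → p3 → p1 → p3 → p1 → p3 → p1 → p3  → end p3, accepted

3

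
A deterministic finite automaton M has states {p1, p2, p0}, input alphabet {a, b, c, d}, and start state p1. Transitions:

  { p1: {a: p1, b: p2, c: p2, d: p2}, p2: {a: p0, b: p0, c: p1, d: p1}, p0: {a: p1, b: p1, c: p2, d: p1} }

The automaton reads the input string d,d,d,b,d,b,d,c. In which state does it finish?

Trace: p1 -d-> p2 -d-> p1 -d-> p2 -b-> p0 -d-> p1 -b-> p2 -d-> p1 -c-> p2

p2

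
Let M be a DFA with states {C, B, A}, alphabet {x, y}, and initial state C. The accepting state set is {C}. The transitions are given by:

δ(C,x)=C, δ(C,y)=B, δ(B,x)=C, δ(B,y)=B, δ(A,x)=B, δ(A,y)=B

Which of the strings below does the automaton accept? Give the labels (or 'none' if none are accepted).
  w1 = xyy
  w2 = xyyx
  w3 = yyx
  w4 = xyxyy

w2, w3

w1:
  start at C
  read 'x': C → C
  read 'y': C → B
  read 'y': B → B
  end B, rejected
w2:
  start at C
  read 'x': C → C
  read 'y': C → B
  read 'y': B → B
  read 'x': B → C
  end C, accepted
w3:
  start at C
  read 'y': C → B
  read 'y': B → B
  read 'x': B → C
  end C, accepted
w4:
  start at C
  read 'x': C → C
  read 'y': C → B
  read 'x': B → C
  read 'y': C → B
  read 'y': B → B
  end B, rejected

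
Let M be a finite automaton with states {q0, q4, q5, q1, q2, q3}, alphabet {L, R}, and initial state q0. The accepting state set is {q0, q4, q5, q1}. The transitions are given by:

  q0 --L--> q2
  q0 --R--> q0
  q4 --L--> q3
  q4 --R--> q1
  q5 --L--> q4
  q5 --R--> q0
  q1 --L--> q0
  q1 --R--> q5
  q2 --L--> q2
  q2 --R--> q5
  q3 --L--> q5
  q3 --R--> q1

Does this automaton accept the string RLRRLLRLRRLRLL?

No

q0 → q0 → q2 → q5 → q0 → q2 → q2 → q5 → q4 → q1 → q5 → q4 → q1 → q0 → q2
End state q2 is not accepting.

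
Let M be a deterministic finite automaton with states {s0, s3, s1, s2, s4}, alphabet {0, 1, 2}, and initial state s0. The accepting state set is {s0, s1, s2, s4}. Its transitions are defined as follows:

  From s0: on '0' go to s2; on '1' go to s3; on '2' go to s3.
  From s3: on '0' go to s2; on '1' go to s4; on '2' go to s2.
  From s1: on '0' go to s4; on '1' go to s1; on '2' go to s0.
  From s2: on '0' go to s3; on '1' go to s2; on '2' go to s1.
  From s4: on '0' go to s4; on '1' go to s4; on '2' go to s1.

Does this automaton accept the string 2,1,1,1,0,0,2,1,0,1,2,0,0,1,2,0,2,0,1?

s0 → s3 → s4 → s4 → s4 → s4 → s4 → s1 → s1 → s4 → s4 → s1 → s4 → s4 → s4 → s1 → s4 → s1 → s4 → s4
End state s4 is accepting.

Yes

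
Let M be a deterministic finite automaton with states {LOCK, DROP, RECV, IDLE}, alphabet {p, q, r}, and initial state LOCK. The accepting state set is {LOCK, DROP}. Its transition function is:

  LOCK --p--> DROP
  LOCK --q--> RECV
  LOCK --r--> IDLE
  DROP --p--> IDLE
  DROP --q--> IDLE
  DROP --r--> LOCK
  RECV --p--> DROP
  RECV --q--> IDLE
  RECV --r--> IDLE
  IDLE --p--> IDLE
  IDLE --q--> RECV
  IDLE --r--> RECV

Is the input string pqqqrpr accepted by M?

LOCK → DROP → IDLE → RECV → IDLE → RECV → DROP → LOCK
End state LOCK is accepting.

Yes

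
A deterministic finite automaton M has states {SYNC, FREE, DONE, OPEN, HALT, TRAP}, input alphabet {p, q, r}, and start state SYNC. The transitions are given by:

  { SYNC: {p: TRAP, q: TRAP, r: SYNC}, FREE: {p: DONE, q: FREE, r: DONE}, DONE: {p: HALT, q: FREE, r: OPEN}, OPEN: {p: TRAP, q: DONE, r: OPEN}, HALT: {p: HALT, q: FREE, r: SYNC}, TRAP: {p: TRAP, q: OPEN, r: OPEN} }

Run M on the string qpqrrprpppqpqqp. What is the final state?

Trace: SYNC -q-> TRAP -p-> TRAP -q-> OPEN -r-> OPEN -r-> OPEN -p-> TRAP -r-> OPEN -p-> TRAP -p-> TRAP -p-> TRAP -q-> OPEN -p-> TRAP -q-> OPEN -q-> DONE -p-> HALT

HALT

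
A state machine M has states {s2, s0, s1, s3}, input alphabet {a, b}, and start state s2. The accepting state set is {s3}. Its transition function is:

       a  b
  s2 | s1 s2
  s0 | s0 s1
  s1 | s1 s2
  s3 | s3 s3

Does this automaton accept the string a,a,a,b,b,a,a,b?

No

Trace: s2 -a-> s1 -a-> s1 -a-> s1 -b-> s2 -b-> s2 -a-> s1 -a-> s1 -b-> s2
End state s2 is not accepting.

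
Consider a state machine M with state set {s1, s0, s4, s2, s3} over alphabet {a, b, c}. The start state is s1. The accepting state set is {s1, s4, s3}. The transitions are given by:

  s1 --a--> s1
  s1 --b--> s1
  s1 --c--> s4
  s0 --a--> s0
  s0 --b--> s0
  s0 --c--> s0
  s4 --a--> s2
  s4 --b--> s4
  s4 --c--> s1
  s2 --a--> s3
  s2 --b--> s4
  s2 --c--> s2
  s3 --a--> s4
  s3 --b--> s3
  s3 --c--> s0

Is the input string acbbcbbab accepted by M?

Yes

s1 → s1 → s4 → s4 → s4 → s1 → s1 → s1 → s1 → s1
End state s1 is accepting.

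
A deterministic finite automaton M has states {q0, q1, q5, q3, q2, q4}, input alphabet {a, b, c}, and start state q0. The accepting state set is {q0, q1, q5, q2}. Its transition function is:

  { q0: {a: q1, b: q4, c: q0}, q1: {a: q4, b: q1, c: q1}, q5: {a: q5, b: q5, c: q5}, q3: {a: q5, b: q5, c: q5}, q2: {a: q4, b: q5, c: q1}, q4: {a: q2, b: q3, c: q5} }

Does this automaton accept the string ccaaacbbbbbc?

Yes

q0 → q0 → q0 → q1 → q4 → q2 → q1 → q1 → q1 → q1 → q1 → q1 → q1
End state q1 is accepting.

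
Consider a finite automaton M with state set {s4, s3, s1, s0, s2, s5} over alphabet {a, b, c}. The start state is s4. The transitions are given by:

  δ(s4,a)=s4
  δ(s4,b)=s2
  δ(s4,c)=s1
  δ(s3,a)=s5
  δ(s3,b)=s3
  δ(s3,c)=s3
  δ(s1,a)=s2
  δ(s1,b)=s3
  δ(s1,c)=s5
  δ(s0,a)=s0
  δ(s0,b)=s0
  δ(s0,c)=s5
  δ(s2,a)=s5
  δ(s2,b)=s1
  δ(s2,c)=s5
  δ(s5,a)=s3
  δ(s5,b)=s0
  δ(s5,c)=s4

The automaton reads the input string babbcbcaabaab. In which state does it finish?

s0

Trace: s4 -b-> s2 -a-> s5 -b-> s0 -b-> s0 -c-> s5 -b-> s0 -c-> s5 -a-> s3 -a-> s5 -b-> s0 -a-> s0 -a-> s0 -b-> s0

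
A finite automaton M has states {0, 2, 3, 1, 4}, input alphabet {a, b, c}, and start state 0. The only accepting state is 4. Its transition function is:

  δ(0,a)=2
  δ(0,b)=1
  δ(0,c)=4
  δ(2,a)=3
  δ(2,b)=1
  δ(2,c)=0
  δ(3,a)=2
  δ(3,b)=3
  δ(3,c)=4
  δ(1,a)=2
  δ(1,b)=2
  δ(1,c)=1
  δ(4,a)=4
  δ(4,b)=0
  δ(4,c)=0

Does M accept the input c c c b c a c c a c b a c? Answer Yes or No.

0 → 4 → 0 → 4 → 0 → 4 → 4 → 0 → 4 → 4 → 0 → 1 → 2 → 0
End state 0 is not accepting.

No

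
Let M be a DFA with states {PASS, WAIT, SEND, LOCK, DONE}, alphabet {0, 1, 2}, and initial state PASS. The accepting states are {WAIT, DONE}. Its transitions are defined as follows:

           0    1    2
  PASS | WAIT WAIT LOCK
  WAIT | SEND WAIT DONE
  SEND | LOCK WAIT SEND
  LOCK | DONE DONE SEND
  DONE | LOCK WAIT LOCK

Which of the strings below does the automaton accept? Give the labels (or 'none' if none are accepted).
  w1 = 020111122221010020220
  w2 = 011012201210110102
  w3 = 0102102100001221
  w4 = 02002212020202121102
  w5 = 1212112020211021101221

w3, w5

w1:
  start at PASS
  read '0': PASS → WAIT
  read '2': WAIT → DONE
  read '0': DONE → LOCK
  read '1': LOCK → DONE
  read '1': DONE → WAIT
  read '1': WAIT → WAIT
  read '1': WAIT → WAIT
  read '2': WAIT → DONE
  read '2': DONE → LOCK
  read '2': LOCK → SEND
  read '2': SEND → SEND
  read '1': SEND → WAIT
  read '0': WAIT → SEND
  read '1': SEND → WAIT
  read '0': WAIT → SEND
  read '0': SEND → LOCK
  read '2': LOCK → SEND
  read '0': SEND → LOCK
  read '2': LOCK → SEND
  read '2': SEND → SEND
  read '0': SEND → LOCK
  end LOCK, rejected
w2:
  start at PASS
  read '0': PASS → WAIT
  read '1': WAIT → WAIT
  read '1': WAIT → WAIT
  read '0': WAIT → SEND
  read '1': SEND → WAIT
  read '2': WAIT → DONE
  read '2': DONE → LOCK
  read '0': LOCK → DONE
  read '1': DONE → WAIT
  read '2': WAIT → DONE
  read '1': DONE → WAIT
  read '0': WAIT → SEND
  read '1': SEND → WAIT
  read '1': WAIT → WAIT
  read '0': WAIT → SEND
  read '1': SEND → WAIT
  read '0': WAIT → SEND
  read '2': SEND → SEND
  end SEND, rejected
w3:
  start at PASS
  read '0': PASS → WAIT
  read '1': WAIT → WAIT
  read '0': WAIT → SEND
  read '2': SEND → SEND
  read '1': SEND → WAIT
  read '0': WAIT → SEND
  read '2': SEND → SEND
  read '1': SEND → WAIT
  read '0': WAIT → SEND
  read '0': SEND → LOCK
  read '0': LOCK → DONE
  read '0': DONE → LOCK
  read '1': LOCK → DONE
  read '2': DONE → LOCK
  read '2': LOCK → SEND
  read '1': SEND → WAIT
  end WAIT, accepted
w4:
  start at PASS
  read '0': PASS → WAIT
  read '2': WAIT → DONE
  read '0': DONE → LOCK
  read '0': LOCK → DONE
  read '2': DONE → LOCK
  read '2': LOCK → SEND
  read '1': SEND → WAIT
  read '2': WAIT → DONE
  read '0': DONE → LOCK
  read '2': LOCK → SEND
  read '0': SEND → LOCK
  read '2': LOCK → SEND
  read '0': SEND → LOCK
  read '2': LOCK → SEND
  read '1': SEND → WAIT
  read '2': WAIT → DONE
  read '1': DONE → WAIT
  read '1': WAIT → WAIT
  read '0': WAIT → SEND
  read '2': SEND → SEND
  end SEND, rejected
w5:
  start at PASS
  read '1': PASS → WAIT
  read '2': WAIT → DONE
  read '1': DONE → WAIT
  read '2': WAIT → DONE
  read '1': DONE → WAIT
  read '1': WAIT → WAIT
  read '2': WAIT → DONE
  read '0': DONE → LOCK
  read '2': LOCK → SEND
  read '0': SEND → LOCK
  read '2': LOCK → SEND
  read '1': SEND → WAIT
  read '1': WAIT → WAIT
  read '0': WAIT → SEND
  read '2': SEND → SEND
  read '1': SEND → WAIT
  read '1': WAIT → WAIT
  read '0': WAIT → SEND
  read '1': SEND → WAIT
  read '2': WAIT → DONE
  read '2': DONE → LOCK
  read '1': LOCK → DONE
  end DONE, accepted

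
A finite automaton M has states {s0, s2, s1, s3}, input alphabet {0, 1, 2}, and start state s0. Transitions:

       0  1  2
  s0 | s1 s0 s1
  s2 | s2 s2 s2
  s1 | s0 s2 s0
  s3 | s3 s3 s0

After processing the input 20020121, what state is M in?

s2

s0 → s1 → s0 → s1 → s0 → s1 → s2 → s2 → s2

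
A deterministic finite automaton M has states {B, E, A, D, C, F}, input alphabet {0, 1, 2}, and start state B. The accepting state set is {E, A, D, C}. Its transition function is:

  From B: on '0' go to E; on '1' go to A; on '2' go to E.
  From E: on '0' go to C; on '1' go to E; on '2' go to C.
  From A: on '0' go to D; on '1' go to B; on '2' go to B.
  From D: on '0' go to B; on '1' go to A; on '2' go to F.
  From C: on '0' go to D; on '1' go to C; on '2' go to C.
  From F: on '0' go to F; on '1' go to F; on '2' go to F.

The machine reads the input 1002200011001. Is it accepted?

B → A → D → B → E → C → D → B → E → E → E → C → D → A
End state A is accepting.

Yes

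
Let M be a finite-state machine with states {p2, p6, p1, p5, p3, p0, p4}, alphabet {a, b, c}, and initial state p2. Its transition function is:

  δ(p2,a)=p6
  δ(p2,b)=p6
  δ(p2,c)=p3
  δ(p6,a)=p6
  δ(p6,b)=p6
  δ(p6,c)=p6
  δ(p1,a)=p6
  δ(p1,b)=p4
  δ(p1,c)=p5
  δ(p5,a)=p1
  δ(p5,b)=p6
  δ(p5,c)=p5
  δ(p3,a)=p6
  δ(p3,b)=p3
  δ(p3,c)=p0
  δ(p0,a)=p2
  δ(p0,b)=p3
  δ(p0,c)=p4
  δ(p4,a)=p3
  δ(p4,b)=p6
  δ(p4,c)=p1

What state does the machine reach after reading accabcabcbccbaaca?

p6

start at p2
read 'a': p2 → p6
read 'c': p6 → p6
read 'c': p6 → p6
read 'a': p6 → p6
read 'b': p6 → p6
read 'c': p6 → p6
read 'a': p6 → p6
read 'b': p6 → p6
read 'c': p6 → p6
read 'b': p6 → p6
read 'c': p6 → p6
read 'c': p6 → p6
read 'b': p6 → p6
read 'a': p6 → p6
read 'a': p6 → p6
read 'c': p6 → p6
read 'a': p6 → p6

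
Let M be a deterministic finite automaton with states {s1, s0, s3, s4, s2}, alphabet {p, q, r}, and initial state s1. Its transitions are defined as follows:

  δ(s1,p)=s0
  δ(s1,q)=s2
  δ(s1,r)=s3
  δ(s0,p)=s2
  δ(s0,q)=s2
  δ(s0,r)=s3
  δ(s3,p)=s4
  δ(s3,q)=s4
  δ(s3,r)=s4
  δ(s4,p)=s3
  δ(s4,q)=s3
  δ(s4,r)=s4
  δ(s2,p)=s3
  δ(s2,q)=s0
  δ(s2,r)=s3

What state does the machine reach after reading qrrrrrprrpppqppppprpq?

start at s1
read 'q': s1 → s2
read 'r': s2 → s3
read 'r': s3 → s4
read 'r': s4 → s4
read 'r': s4 → s4
read 'r': s4 → s4
read 'p': s4 → s3
read 'r': s3 → s4
read 'r': s4 → s4
read 'p': s4 → s3
read 'p': s3 → s4
read 'p': s4 → s3
read 'q': s3 → s4
read 'p': s4 → s3
read 'p': s3 → s4
read 'p': s4 → s3
read 'p': s3 → s4
read 'p': s4 → s3
read 'r': s3 → s4
read 'p': s4 → s3
read 'q': s3 → s4

s4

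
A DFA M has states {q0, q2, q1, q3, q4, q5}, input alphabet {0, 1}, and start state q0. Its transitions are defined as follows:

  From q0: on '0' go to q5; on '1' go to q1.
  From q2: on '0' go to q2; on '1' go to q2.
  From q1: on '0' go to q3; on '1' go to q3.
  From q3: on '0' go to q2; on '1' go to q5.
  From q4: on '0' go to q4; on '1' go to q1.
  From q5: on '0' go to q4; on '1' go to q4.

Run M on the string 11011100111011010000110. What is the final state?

q2

start at q0
read '1': q0 → q1
read '1': q1 → q3
read '0': q3 → q2
read '1': q2 → q2
read '1': q2 → q2
read '1': q2 → q2
read '0': q2 → q2
read '0': q2 → q2
read '1': q2 → q2
read '1': q2 → q2
read '1': q2 → q2
read '0': q2 → q2
read '1': q2 → q2
read '1': q2 → q2
read '0': q2 → q2
read '1': q2 → q2
read '0': q2 → q2
read '0': q2 → q2
read '0': q2 → q2
read '0': q2 → q2
read '1': q2 → q2
read '1': q2 → q2
read '0': q2 → q2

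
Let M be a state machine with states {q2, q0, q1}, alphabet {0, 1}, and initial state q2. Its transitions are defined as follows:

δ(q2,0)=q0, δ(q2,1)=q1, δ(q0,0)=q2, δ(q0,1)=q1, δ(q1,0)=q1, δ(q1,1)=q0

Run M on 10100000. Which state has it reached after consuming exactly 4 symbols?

start at q2
read '1': q2 → q1
read '0': q1 → q1
read '1': q1 → q0
read '0': q0 → q2
After 4 symbols: q2.

q2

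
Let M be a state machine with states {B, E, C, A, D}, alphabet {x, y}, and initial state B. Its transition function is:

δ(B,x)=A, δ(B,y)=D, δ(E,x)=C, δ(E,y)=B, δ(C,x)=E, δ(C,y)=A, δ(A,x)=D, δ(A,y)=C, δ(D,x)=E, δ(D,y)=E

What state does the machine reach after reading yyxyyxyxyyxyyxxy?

E

B → D → E → C → A → C → E → B → A → C → A → D → E → B → A → D → E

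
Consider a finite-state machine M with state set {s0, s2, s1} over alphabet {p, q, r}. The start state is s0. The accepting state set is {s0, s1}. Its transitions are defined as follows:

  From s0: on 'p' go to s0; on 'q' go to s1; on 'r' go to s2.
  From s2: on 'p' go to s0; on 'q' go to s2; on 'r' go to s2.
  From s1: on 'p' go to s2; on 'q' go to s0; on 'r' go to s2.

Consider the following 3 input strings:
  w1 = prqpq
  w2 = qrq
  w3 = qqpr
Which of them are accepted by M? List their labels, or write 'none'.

w1

w1: s0 → s0 → s2 → s2 → s0 → s1  → end s1, accepted
w2: s0 → s1 → s2 → s2  → end s2, rejected
w3: s0 → s1 → s0 → s0 → s2  → end s2, rejected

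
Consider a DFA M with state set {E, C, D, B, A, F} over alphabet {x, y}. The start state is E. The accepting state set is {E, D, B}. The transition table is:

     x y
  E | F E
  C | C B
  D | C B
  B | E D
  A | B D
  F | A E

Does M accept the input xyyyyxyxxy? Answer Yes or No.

Yes

Trace: E -x-> F -y-> E -y-> E -y-> E -y-> E -x-> F -y-> E -x-> F -x-> A -y-> D
End state D is accepting.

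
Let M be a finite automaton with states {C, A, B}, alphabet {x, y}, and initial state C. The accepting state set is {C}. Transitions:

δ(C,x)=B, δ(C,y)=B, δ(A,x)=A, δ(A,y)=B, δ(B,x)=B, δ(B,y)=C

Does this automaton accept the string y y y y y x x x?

No

Trace: C -y-> B -y-> C -y-> B -y-> C -y-> B -x-> B -x-> B -x-> B
End state B is not accepting.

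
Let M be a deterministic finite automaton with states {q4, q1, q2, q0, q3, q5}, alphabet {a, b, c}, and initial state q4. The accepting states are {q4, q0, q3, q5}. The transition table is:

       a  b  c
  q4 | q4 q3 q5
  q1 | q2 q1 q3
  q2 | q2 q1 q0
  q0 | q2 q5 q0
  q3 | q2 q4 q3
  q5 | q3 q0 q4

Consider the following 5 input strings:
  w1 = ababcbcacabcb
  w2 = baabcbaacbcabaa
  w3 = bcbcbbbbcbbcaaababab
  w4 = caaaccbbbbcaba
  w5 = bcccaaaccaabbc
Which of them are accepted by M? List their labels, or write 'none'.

w1: Trace: q4 -a-> q4 -b-> q3 -a-> q2 -b-> q1 -c-> q3 -b-> q4 -c-> q5 -a-> q3 -c-> q3 -a-> q2 -b-> q1 -c-> q3 -b-> q4  → end q4, accepted
w2: Trace: q4 -b-> q3 -a-> q2 -a-> q2 -b-> q1 -c-> q3 -b-> q4 -a-> q4 -a-> q4 -c-> q5 -b-> q0 -c-> q0 -a-> q2 -b-> q1 -a-> q2 -a-> q2  → end q2, rejected
w3: Trace: q4 -b-> q3 -c-> q3 -b-> q4 -c-> q5 -b-> q0 -b-> q5 -b-> q0 -b-> q5 -c-> q4 -b-> q3 -b-> q4 -c-> q5 -a-> q3 -a-> q2 -a-> q2 -b-> q1 -a-> q2 -b-> q1 -a-> q2 -b-> q1  → end q1, rejected
w4: Trace: q4 -c-> q5 -a-> q3 -a-> q2 -a-> q2 -c-> q0 -c-> q0 -b-> q5 -b-> q0 -b-> q5 -b-> q0 -c-> q0 -a-> q2 -b-> q1 -a-> q2  → end q2, rejected
w5: Trace: q4 -b-> q3 -c-> q3 -c-> q3 -c-> q3 -a-> q2 -a-> q2 -a-> q2 -c-> q0 -c-> q0 -a-> q2 -a-> q2 -b-> q1 -b-> q1 -c-> q3  → end q3, accepted

w1, w5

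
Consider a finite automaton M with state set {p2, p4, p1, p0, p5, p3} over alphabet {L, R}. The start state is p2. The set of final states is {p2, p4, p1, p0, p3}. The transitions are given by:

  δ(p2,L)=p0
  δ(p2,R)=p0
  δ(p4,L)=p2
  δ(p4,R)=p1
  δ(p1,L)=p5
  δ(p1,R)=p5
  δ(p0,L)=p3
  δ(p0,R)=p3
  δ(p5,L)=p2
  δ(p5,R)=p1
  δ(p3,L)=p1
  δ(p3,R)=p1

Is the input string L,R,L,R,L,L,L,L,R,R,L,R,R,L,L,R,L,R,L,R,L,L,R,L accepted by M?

start at p2
read 'L': p2 → p0
read 'R': p0 → p3
read 'L': p3 → p1
read 'R': p1 → p5
read 'L': p5 → p2
read 'L': p2 → p0
read 'L': p0 → p3
read 'L': p3 → p1
read 'R': p1 → p5
read 'R': p5 → p1
read 'L': p1 → p5
read 'R': p5 → p1
read 'R': p1 → p5
read 'L': p5 → p2
read 'L': p2 → p0
read 'R': p0 → p3
read 'L': p3 → p1
read 'R': p1 → p5
read 'L': p5 → p2
read 'R': p2 → p0
read 'L': p0 → p3
read 'L': p3 → p1
read 'R': p1 → p5
read 'L': p5 → p2
End state p2 is accepting.

Yes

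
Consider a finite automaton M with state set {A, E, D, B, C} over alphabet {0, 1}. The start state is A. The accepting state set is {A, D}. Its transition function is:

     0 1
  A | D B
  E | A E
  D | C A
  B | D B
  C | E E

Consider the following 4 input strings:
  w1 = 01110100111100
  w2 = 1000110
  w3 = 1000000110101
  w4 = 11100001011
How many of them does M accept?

3

w1: A → D → A → B → B → D → A → D → C → E → E → E → E → A → D  → end D, accepted
w2: A → B → D → C → E → E → E → A  → end A, accepted
w3: A → B → D → C → E → A → D → C → E → E → A → B → D → A  → end A, accepted
w4: A → B → B → B → D → C → E → A → B → D → A → B  → end B, rejected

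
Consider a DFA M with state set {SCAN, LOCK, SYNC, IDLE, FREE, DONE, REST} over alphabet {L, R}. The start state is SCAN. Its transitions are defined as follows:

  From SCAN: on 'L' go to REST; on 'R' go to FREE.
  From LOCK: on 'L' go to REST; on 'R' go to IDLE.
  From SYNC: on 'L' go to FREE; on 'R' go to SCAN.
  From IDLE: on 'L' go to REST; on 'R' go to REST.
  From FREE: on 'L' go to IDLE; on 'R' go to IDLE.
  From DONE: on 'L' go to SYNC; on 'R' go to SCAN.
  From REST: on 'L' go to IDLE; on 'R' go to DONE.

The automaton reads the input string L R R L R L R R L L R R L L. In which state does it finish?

SCAN → REST → DONE → SCAN → REST → DONE → SYNC → SCAN → FREE → IDLE → REST → DONE → SCAN → REST → IDLE

IDLE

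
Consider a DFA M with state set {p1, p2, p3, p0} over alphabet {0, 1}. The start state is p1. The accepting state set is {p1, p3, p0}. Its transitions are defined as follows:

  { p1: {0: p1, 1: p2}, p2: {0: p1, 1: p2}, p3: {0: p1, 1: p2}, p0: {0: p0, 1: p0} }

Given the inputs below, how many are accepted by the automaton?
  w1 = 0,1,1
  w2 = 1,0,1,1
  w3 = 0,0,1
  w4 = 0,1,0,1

0

w1:
  start at p1
  read '0': p1 → p1
  read '1': p1 → p2
  read '1': p2 → p2
  end p2, rejected
w2:
  start at p1
  read '1': p1 → p2
  read '0': p2 → p1
  read '1': p1 → p2
  read '1': p2 → p2
  end p2, rejected
w3:
  start at p1
  read '0': p1 → p1
  read '0': p1 → p1
  read '1': p1 → p2
  end p2, rejected
w4:
  start at p1
  read '0': p1 → p1
  read '1': p1 → p2
  read '0': p2 → p1
  read '1': p1 → p2
  end p2, rejected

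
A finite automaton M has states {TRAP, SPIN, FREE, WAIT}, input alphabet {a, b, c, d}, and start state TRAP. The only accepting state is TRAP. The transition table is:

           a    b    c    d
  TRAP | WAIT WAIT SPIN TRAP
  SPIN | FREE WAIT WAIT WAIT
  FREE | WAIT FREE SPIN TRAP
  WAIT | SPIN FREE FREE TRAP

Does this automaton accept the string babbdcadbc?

start at TRAP
read 'b': TRAP → WAIT
read 'a': WAIT → SPIN
read 'b': SPIN → WAIT
read 'b': WAIT → FREE
read 'd': FREE → TRAP
read 'c': TRAP → SPIN
read 'a': SPIN → FREE
read 'd': FREE → TRAP
read 'b': TRAP → WAIT
read 'c': WAIT → FREE
End state FREE is not accepting.

No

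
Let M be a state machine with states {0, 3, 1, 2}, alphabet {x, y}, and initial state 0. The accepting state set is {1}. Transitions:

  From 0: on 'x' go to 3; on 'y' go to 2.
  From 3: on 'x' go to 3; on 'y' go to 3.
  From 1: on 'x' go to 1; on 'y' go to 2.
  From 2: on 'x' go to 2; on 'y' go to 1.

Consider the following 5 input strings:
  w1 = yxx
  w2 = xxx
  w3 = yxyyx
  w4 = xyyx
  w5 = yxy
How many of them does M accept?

1

w1: 0 → 2 → 2 → 2  → end 2, rejected
w2: 0 → 3 → 3 → 3  → end 3, rejected
w3: 0 → 2 → 2 → 1 → 2 → 2  → end 2, rejected
w4: 0 → 3 → 3 → 3 → 3  → end 3, rejected
w5: 0 → 2 → 2 → 1  → end 1, accepted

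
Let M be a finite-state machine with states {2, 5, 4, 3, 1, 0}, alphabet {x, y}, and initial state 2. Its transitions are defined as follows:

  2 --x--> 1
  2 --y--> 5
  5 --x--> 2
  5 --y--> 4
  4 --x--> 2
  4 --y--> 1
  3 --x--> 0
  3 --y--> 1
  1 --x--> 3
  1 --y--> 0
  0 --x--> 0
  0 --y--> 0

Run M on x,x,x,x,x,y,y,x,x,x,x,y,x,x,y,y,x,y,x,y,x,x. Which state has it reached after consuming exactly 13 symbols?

0

Trace: 2 -x-> 1 -x-> 3 -x-> 0 -x-> 0 -x-> 0 -y-> 0 -y-> 0 -x-> 0 -x-> 0 -x-> 0 -x-> 0 -y-> 0 -x-> 0
After 13 symbols: 0.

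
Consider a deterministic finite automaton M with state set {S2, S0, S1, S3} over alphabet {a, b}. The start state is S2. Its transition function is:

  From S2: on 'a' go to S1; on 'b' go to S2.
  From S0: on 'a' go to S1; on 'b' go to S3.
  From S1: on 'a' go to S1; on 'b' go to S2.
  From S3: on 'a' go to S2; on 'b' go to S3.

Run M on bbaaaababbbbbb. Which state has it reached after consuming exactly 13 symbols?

S2

start at S2
read 'b': S2 → S2
read 'b': S2 → S2
read 'a': S2 → S1
read 'a': S1 → S1
read 'a': S1 → S1
read 'a': S1 → S1
read 'b': S1 → S2
read 'a': S2 → S1
read 'b': S1 → S2
read 'b': S2 → S2
read 'b': S2 → S2
read 'b': S2 → S2
read 'b': S2 → S2
After 13 symbols: S2.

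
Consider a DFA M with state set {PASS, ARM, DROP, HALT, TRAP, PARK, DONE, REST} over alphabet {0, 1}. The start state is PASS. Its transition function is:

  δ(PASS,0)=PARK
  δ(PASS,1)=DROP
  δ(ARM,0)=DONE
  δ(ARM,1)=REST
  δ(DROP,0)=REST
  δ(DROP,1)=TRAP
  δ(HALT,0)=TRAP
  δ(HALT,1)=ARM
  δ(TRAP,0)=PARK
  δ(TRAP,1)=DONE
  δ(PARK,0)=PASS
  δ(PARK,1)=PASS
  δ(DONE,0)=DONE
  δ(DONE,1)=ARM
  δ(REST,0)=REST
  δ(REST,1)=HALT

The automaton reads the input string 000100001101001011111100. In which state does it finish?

REST

Trace: PASS -0-> PARK -0-> PASS -0-> PARK -1-> PASS -0-> PARK -0-> PASS -0-> PARK -0-> PASS -1-> DROP -1-> TRAP -0-> PARK -1-> PASS -0-> PARK -0-> PASS -1-> DROP -0-> REST -1-> HALT -1-> ARM -1-> REST -1-> HALT -1-> ARM -1-> REST -0-> REST -0-> REST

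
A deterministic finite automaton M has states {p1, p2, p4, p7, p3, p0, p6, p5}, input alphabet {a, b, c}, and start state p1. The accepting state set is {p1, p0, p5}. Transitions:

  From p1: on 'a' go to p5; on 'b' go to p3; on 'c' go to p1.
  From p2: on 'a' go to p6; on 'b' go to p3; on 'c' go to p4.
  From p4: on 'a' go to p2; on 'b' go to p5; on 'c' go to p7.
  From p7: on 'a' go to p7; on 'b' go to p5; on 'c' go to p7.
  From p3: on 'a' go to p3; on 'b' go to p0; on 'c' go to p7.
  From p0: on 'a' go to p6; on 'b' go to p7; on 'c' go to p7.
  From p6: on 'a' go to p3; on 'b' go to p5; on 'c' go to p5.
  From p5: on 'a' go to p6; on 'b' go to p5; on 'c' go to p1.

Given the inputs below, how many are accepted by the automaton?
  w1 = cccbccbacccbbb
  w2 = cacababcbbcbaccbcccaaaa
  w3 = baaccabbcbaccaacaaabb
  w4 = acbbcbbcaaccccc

2

w1: Trace: p1 -c-> p1 -c-> p1 -c-> p1 -b-> p3 -c-> p7 -c-> p7 -b-> p5 -a-> p6 -c-> p5 -c-> p1 -c-> p1 -b-> p3 -b-> p0 -b-> p7  → end p7, rejected
w2: Trace: p1 -c-> p1 -a-> p5 -c-> p1 -a-> p5 -b-> p5 -a-> p6 -b-> p5 -c-> p1 -b-> p3 -b-> p0 -c-> p7 -b-> p5 -a-> p6 -c-> p5 -c-> p1 -b-> p3 -c-> p7 -c-> p7 -c-> p7 -a-> p7 -a-> p7 -a-> p7 -a-> p7  → end p7, rejected
w3: Trace: p1 -b-> p3 -a-> p3 -a-> p3 -c-> p7 -c-> p7 -a-> p7 -b-> p5 -b-> p5 -c-> p1 -b-> p3 -a-> p3 -c-> p7 -c-> p7 -a-> p7 -a-> p7 -c-> p7 -a-> p7 -a-> p7 -a-> p7 -b-> p5 -b-> p5  → end p5, accepted
w4: Trace: p1 -a-> p5 -c-> p1 -b-> p3 -b-> p0 -c-> p7 -b-> p5 -b-> p5 -c-> p1 -a-> p5 -a-> p6 -c-> p5 -c-> p1 -c-> p1 -c-> p1 -c-> p1  → end p1, accepted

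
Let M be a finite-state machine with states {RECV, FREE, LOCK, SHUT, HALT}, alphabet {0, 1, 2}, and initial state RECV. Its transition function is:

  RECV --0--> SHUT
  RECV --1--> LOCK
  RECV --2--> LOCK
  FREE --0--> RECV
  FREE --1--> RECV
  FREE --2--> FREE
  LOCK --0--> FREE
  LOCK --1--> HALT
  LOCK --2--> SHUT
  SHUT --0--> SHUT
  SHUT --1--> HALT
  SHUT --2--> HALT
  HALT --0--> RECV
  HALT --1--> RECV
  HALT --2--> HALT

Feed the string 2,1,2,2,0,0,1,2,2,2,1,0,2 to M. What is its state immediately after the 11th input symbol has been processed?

start at RECV
read '2': RECV → LOCK
read '1': LOCK → HALT
read '2': HALT → HALT
read '2': HALT → HALT
read '0': HALT → RECV
read '0': RECV → SHUT
read '1': SHUT → HALT
read '2': HALT → HALT
read '2': HALT → HALT
read '2': HALT → HALT
read '1': HALT → RECV
After 11 symbols: RECV.

RECV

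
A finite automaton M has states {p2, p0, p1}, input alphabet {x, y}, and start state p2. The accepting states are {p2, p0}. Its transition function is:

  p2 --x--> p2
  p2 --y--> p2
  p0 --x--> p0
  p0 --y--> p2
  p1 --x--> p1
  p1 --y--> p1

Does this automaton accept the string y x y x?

Yes

p2 → p2 → p2 → p2 → p2
End state p2 is accepting.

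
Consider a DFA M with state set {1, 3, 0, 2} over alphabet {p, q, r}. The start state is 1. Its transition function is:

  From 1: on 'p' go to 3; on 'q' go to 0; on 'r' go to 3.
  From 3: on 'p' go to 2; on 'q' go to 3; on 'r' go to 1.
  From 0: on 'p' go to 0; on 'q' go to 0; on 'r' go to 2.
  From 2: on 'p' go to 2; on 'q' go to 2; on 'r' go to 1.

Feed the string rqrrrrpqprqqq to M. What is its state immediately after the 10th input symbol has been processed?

1 → 3 → 3 → 1 → 3 → 1 → 3 → 2 → 2 → 2 → 1
After 10 symbols: 1.

1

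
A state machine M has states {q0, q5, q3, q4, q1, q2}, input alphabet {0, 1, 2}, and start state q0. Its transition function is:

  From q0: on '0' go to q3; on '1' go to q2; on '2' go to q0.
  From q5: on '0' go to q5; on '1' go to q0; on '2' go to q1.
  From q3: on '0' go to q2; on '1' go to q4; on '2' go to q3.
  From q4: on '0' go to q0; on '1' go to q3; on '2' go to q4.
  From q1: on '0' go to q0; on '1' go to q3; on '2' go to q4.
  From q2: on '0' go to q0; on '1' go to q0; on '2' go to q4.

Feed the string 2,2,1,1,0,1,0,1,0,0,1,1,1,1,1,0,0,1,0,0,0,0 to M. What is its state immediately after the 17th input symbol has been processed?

q3

Trace: q0 -2-> q0 -2-> q0 -1-> q2 -1-> q0 -0-> q3 -1-> q4 -0-> q0 -1-> q2 -0-> q0 -0-> q3 -1-> q4 -1-> q3 -1-> q4 -1-> q3 -1-> q4 -0-> q0 -0-> q3
After 17 symbols: q3.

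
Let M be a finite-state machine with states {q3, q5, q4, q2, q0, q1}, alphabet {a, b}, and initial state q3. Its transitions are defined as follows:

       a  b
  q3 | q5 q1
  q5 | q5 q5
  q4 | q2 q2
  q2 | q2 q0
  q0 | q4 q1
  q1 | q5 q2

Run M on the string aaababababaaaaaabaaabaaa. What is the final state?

q3 → q5 → q5 → q5 → q5 → q5 → q5 → q5 → q5 → q5 → q5 → q5 → q5 → q5 → q5 → q5 → q5 → q5 → q5 → q5 → q5 → q5 → q5 → q5 → q5

q5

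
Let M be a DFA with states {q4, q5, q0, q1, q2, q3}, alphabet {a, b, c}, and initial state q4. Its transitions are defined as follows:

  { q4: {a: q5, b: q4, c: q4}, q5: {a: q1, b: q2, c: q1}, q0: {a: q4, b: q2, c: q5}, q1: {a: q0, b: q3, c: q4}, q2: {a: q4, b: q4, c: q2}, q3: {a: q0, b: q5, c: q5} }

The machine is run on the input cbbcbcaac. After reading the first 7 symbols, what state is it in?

Trace: q4 -c-> q4 -b-> q4 -b-> q4 -c-> q4 -b-> q4 -c-> q4 -a-> q5
After 7 symbols: q5.

q5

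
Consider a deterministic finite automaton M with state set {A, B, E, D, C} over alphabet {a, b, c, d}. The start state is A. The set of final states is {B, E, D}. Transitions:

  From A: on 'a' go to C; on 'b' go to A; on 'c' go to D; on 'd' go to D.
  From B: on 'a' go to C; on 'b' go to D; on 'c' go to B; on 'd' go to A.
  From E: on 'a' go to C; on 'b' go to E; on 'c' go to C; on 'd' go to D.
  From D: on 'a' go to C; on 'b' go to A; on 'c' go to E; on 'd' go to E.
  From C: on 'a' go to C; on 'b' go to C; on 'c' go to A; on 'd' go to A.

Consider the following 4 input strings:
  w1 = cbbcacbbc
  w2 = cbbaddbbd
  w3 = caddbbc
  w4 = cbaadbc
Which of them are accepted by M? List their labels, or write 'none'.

w1, w2, w3, w4

w1: Trace: A -c-> D -b-> A -b-> A -c-> D -a-> C -c-> A -b-> A -b-> A -c-> D  → end D, accepted
w2: Trace: A -c-> D -b-> A -b-> A -a-> C -d-> A -d-> D -b-> A -b-> A -d-> D  → end D, accepted
w3: Trace: A -c-> D -a-> C -d-> A -d-> D -b-> A -b-> A -c-> D  → end D, accepted
w4: Trace: A -c-> D -b-> A -a-> C -a-> C -d-> A -b-> A -c-> D  → end D, accepted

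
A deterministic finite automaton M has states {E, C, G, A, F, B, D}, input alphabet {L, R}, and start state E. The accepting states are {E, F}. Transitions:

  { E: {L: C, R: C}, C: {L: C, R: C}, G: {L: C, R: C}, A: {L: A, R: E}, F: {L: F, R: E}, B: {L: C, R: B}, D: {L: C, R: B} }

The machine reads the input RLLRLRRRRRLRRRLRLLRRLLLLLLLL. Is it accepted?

No

E → C → C → C → C → C → C → C → C → C → C → C → C → C → C → C → C → C → C → C → C → C → C → C → C → C → C → C → C
End state C is not accepting.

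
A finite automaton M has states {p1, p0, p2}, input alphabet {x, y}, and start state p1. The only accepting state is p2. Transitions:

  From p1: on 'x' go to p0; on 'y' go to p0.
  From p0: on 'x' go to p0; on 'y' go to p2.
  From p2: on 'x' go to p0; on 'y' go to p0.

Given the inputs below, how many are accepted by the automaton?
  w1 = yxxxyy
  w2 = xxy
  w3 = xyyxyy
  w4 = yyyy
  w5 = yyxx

w1:
  start at p1
  read 'y': p1 → p0
  read 'x': p0 → p0
  read 'x': p0 → p0
  read 'x': p0 → p0
  read 'y': p0 → p2
  read 'y': p2 → p0
  end p0, rejected
w2:
  start at p1
  read 'x': p1 → p0
  read 'x': p0 → p0
  read 'y': p0 → p2
  end p2, accepted
w3:
  start at p1
  read 'x': p1 → p0
  read 'y': p0 → p2
  read 'y': p2 → p0
  read 'x': p0 → p0
  read 'y': p0 → p2
  read 'y': p2 → p0
  end p0, rejected
w4:
  start at p1
  read 'y': p1 → p0
  read 'y': p0 → p2
  read 'y': p2 → p0
  read 'y': p0 → p2
  end p2, accepted
w5:
  start at p1
  read 'y': p1 → p0
  read 'y': p0 → p2
  read 'x': p2 → p0
  read 'x': p0 → p0
  end p0, rejected

2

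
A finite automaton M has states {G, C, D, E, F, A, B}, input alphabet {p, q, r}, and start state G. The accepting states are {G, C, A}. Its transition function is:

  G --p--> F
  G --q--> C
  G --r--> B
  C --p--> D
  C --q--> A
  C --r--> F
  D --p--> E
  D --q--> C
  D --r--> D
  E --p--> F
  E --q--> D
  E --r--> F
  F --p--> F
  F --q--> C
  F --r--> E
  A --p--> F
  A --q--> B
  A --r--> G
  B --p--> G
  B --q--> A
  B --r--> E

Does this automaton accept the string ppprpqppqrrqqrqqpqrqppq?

No

Trace: G -p-> F -p-> F -p-> F -r-> E -p-> F -q-> C -p-> D -p-> E -q-> D -r-> D -r-> D -q-> C -q-> A -r-> G -q-> C -q-> A -p-> F -q-> C -r-> F -q-> C -p-> D -p-> E -q-> D
End state D is not accepting.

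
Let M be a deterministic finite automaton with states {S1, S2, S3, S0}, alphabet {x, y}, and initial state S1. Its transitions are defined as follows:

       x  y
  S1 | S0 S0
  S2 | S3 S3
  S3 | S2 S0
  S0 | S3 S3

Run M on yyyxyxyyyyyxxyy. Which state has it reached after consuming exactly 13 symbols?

S1 → S0 → S3 → S0 → S3 → S0 → S3 → S0 → S3 → S0 → S3 → S0 → S3 → S2
After 13 symbols: S2.

S2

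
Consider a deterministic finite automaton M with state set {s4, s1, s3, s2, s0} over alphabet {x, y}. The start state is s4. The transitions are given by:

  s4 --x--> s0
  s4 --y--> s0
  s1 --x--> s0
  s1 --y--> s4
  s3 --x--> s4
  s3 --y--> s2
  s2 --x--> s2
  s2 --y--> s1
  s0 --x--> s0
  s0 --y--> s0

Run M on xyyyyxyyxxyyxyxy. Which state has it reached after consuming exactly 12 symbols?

s4 → s0 → s0 → s0 → s0 → s0 → s0 → s0 → s0 → s0 → s0 → s0 → s0
After 12 symbols: s0.

s0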